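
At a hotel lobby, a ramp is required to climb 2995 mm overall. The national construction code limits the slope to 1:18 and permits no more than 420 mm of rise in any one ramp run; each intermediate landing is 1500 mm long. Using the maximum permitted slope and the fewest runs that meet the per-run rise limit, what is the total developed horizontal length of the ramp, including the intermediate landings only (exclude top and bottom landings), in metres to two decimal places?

2995 / 420 = 7.131 → round up to 8 ramp runs. That means 7 intermediate landings.
Ramp run (horizontal) at 1:18: 2995 × 18 = 53910 mm.
7 intermediate landings contribute 7 × 1500 = 10500 mm.
Developed length = 53910 + 10500 = 64410 mm.
= 64.41 m.

64.41 m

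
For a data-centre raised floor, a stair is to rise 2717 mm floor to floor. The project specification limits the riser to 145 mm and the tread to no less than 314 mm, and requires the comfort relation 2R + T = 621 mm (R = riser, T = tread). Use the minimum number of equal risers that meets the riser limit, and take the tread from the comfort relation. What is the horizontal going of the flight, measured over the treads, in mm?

6030 mm

⌈2717/145⌉ = 19 risers.
R = 2717 ÷ 19 = 143 mm.
T = 621 − 2·143 = 335 mm, which satisfies the 314 mm minimum.
19 risers give 18 treads; going = 18 × 335 = 6030 mm.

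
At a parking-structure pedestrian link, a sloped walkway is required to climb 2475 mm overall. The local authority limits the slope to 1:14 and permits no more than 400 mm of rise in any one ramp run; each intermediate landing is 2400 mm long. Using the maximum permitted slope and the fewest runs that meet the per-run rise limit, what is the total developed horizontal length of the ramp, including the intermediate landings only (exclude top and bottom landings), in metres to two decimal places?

49.05 m

⌈2475/400⌉ = 7 ramp runs. That means 6 intermediate landings.
Horizontal run for 2475 mm of rise at 1:14 is 2475 × 14 = 34650 mm.
Intermediate landings: 6 × 2400 = 14400 mm.
Total developed length = 34650 + 14400 = 49050 mm.
= 49.05 m.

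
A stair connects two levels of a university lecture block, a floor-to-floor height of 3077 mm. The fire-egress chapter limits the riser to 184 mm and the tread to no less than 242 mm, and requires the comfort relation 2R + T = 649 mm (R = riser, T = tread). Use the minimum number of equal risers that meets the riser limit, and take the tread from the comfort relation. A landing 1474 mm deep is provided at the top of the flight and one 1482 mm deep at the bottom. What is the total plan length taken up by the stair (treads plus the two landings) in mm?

3077 / 184 = 16.723 → round up to 17 risers.
Each riser is 3077/17 = 181 mm (≤ 184 mm).
From 2R + T = 649: T = 649 − 362 = 287 mm.
17 risers give 16 treads; going = 16 × 287 = 4592 mm.
Add landings: 4592 + 1474 + 1482 = 7548 mm.

7548 mm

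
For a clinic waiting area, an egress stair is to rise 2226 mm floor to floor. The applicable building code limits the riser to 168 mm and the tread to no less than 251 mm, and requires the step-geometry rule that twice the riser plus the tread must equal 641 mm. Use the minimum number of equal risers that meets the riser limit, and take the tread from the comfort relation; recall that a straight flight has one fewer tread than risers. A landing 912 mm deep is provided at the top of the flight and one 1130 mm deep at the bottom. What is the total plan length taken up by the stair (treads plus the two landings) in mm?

6241 mm

2226 / 168 = 13.250 → round up to 14 risers.
Each riser is 2226/14 = 159 mm (≤ 168 mm).
Tread T = 641 − 2 × 159 = 323 mm (≥ 251 mm).
Going = (14 − 1) × 323 = 4199 mm.
Add landings: 4199 + 912 + 1130 = 6241 mm.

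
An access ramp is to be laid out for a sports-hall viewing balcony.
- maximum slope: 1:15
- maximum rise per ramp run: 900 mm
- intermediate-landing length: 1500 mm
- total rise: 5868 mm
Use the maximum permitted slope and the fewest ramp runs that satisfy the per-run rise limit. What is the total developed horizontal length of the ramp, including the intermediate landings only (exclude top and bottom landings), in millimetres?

97020 mm

At most 900 each: 5868/900 = 6.52, giving 7 ramp runs. That means 6 intermediate landings.
Horizontal run for 5868 mm of rise at 1:15 is 5868 × 15 = 88020 mm.
6 intermediate landings contribute 6 × 1500 = 9000 mm.
Total developed length = 88020 + 9000 = 97020 mm.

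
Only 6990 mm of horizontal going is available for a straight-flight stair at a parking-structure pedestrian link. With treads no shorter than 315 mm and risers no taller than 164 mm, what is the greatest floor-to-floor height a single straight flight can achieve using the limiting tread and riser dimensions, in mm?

6990 / 315 = 22.19, so 22 treads fit.
Risers = treads + 1 = 23.
Maximum height = 23 × 164 = 3772 mm.

3772 mm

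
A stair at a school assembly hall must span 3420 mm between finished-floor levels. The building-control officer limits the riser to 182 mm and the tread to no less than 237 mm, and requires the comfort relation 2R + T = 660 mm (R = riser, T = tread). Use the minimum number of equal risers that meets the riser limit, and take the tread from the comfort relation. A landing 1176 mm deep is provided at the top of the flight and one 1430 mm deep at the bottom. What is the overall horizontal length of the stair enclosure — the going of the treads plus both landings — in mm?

At most 182 each: 3420/182 = 18.79, giving 19 risers.
Riser R = 3420 / 19 = 180 mm, within the 182 mm limit.
T = 660 − 2·180 = 300 mm, which satisfies the 237 mm minimum.
Going = (19 − 1) × 300 = 5400 mm.
Enclosure = 5400 + 1176 + 1430 = 8006 mm.

8006 mm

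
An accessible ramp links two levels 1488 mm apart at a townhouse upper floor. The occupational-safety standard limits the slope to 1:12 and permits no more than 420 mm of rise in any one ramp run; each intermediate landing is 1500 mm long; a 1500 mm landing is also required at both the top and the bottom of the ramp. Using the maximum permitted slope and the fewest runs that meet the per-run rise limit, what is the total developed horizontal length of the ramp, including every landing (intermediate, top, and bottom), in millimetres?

At most 420 each: 1488/420 = 3.54, giving 4 ramp runs. That means 3 intermediate landings.
Ramp run (horizontal) at 1:12: 1488 × 12 = 17856 mm.
3 intermediate landings contribute 3 × 1500 = 4500 mm.
Top and bottom landings: 2 × 1500 = 3000 mm.
Total = 17856 + 4500 + 3000 = 25356 mm.

25356 mm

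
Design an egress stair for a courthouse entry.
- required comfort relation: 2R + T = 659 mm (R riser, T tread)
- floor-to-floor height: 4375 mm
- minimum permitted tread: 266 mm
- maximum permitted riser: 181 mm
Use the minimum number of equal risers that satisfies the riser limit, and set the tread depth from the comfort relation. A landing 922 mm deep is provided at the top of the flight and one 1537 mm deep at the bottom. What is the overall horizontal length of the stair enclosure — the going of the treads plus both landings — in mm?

4375 / 181 = 24.171 → round up to 25 risers.
Each riser is 4375/25 = 175 mm (≤ 181 mm).
Tread T = 659 − 2 × 175 = 309 mm (≥ 266 mm).
Going = (25 − 1) × 309 = 7416 mm.
Enclosure = 7416 + 922 + 1537 = 9875 mm.

9875 mm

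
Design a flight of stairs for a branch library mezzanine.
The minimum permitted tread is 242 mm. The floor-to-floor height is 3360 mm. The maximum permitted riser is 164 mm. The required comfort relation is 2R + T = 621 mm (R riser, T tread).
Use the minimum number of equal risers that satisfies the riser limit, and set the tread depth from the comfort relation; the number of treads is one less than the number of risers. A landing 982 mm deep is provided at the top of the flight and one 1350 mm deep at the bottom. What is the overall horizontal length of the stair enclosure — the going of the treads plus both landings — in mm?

3360 / 164 = 20.49, so 21 risers are needed.
R = 3360 ÷ 21 = 160 mm.
T = 621 − 2·160 = 301 mm, which satisfies the 242 mm minimum.
Treads = 21 − 1 = 20; going = 20 × 301 = 6020 mm.
Add landings: 6020 + 982 + 1350 = 8352 mm.

8352 mm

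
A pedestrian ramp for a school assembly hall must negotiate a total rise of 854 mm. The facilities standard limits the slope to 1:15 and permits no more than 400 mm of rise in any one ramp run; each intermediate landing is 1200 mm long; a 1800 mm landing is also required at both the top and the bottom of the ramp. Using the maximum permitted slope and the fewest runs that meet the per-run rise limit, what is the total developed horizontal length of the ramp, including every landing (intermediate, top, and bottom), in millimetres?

18810 mm

At most 400 each: 854/400 = 2.13, giving 3 ramp runs. That means 2 intermediate landings.
Ramp run (horizontal) at 1:15: 854 × 15 = 12810 mm.
2 intermediate landings contribute 2 × 1200 = 2400 mm.
Top and bottom landings: 2 × 1800 = 3600 mm.
Total = 12810 + 2400 + 3600 = 18810 mm.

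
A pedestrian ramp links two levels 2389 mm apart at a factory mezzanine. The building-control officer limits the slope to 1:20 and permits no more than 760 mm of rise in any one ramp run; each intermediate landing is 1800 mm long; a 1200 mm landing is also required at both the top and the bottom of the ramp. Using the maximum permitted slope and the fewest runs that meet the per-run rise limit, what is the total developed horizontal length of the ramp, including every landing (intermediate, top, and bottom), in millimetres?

2389 / 760 = 3.14, so 4 ramp runs are needed. That means 3 intermediate landings.
Horizontal run for 2389 mm of rise at 1:20 is 2389 × 20 = 47780 mm.
3 intermediate landings contribute 3 × 1800 = 5400 mm.
Top and bottom landings: 2 × 1200 = 2400 mm.
Total = 47780 + 5400 + 2400 = 55580 mm.

55580 mm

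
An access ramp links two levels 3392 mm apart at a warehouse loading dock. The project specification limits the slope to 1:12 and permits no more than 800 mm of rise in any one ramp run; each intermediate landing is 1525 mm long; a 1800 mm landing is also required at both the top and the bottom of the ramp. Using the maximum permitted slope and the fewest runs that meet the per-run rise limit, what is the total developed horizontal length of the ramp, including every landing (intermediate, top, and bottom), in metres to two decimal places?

At most 800 each: 3392/800 = 4.24, giving 5 ramp runs. That means 4 intermediate landings.
Horizontal run for 3392 mm of rise at 1:12 is 3392 × 12 = 40704 mm.
Intermediate landings: 4 × 1525 = 6100 mm.
Top and bottom landings: 2 × 1800 = 3600 mm.
Total = 40704 + 6100 + 3600 = 50404 mm.
= 50.40 m.

50.40 m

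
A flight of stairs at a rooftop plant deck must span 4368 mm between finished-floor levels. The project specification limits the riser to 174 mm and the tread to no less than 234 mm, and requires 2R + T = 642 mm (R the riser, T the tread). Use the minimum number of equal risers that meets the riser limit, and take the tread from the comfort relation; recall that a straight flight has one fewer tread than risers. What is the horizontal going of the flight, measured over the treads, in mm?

7650 mm

4368 / 174 = 25.103 → round up to 26 risers.
Each riser is 4368/26 = 168 mm (≤ 174 mm).
T = 642 − 2·168 = 306 mm, which satisfies the 234 mm minimum.
26 risers give 25 treads; going = 25 × 306 = 7650 mm.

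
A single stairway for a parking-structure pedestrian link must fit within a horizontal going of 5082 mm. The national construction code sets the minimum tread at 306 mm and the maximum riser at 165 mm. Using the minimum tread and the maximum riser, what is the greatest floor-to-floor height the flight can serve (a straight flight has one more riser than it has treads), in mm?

2805 mm

5082 / 306 = 16.61, so 16 treads fit.
Risers = treads + 1 = 17.
Maximum height = 17 × 165 = 2805 mm.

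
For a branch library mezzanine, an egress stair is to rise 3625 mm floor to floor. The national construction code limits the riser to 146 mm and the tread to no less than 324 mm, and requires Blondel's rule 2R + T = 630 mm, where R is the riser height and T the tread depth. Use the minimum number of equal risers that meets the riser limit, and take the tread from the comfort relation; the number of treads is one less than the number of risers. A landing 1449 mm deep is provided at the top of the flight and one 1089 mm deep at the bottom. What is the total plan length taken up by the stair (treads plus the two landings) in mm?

10698 mm

3625 / 146 = 24.83, so 25 risers are needed.
Each riser is 3625/25 = 145 mm (≤ 146 mm).
T = 630 − 2·145 = 340 mm, which satisfies the 324 mm minimum.
Going = (25 − 1) × 340 = 8160 mm.
Add landings: 8160 + 1449 + 1089 = 10698 mm.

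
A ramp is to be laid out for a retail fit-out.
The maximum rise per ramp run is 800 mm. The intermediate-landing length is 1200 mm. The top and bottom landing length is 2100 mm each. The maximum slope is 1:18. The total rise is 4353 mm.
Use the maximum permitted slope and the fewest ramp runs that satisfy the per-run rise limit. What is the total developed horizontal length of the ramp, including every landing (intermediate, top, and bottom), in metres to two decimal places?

4353 / 800 = 5.44, so 6 ramp runs are needed. That means 5 intermediate landings.
Ramp run (horizontal) at 1:18: 4353 × 18 = 78354 mm.
Intermediate landings: 5 × 1200 = 6000 mm.
Top and bottom landings: 2 × 2100 = 4200 mm.
Total = 78354 + 6000 + 4200 = 88554 mm.
= 88.55 m.

88.55 m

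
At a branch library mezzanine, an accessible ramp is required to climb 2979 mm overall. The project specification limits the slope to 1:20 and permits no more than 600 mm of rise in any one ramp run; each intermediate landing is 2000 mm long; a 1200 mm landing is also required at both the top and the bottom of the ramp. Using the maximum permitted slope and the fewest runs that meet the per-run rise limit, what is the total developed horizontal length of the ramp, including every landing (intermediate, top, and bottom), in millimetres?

At most 600 each: 2979/600 = 4.96, giving 5 ramp runs. That means 4 intermediate landings.
Ramp run (horizontal) at 1:20: 2979 × 20 = 59580 mm.
4 intermediate landings contribute 4 × 2000 = 8000 mm.
Top and bottom landings: 2 × 1200 = 2400 mm.
Total = 59580 + 8000 + 2400 = 69980 mm.

69980 mm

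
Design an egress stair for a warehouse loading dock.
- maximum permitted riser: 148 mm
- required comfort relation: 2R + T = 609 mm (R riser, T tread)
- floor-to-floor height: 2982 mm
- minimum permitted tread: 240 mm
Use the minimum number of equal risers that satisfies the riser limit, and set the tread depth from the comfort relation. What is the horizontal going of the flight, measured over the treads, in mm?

6500 mm

2982 / 148 = 20.15, so 21 risers are needed.
Riser R = 2982 / 21 = 142 mm, within the 148 mm limit.
From 2R + T = 609: T = 609 − 284 = 325 mm.
21 risers give 20 treads; going = 20 × 325 = 6500 mm.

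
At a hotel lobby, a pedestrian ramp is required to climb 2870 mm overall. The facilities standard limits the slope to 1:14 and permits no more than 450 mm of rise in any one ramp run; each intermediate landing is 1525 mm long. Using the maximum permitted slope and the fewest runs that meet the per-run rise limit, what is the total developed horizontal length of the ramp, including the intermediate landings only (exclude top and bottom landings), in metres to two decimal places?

2870 / 450 = 6.38, so 7 ramp runs are needed. That means 6 intermediate landings.
Horizontal run for 2870 mm of rise at 1:14 is 2870 × 14 = 40180 mm.
Intermediate landings: 6 × 1525 = 9150 mm.
Total developed length = 40180 + 9150 = 49330 mm.
= 49.33 m.

49.33 m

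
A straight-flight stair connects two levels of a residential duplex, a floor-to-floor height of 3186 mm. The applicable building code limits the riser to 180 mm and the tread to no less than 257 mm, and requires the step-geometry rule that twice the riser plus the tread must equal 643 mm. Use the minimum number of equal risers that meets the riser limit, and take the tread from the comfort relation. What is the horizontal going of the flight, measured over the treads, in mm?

4913 mm

At most 180 each: 3186/180 = 17.70, giving 18 risers.
R = 3186 ÷ 18 = 177 mm.
Tread T = 643 − 2 × 177 = 289 mm (≥ 257 mm).
Going = (18 − 1) × 289 = 4913 mm.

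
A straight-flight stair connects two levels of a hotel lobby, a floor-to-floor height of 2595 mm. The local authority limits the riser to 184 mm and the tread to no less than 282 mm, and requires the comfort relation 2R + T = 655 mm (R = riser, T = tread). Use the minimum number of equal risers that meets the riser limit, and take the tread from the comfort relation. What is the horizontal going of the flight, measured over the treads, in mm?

⌈2595/184⌉ = 15 risers.
R = 2595 ÷ 15 = 173 mm.
T = 655 − 2·173 = 309 mm, which satisfies the 282 mm minimum.
15 risers give 14 treads; going = 14 × 309 = 4326 mm.

4326 mm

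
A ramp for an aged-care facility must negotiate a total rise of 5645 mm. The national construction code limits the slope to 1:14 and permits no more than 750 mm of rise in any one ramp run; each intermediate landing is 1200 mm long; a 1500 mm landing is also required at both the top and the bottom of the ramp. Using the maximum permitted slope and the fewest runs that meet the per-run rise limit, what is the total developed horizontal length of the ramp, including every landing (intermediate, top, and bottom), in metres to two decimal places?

5645 / 750 = 7.527 → round up to 8 ramp runs. That means 7 intermediate landings.
Horizontal run for 5645 mm of rise at 1:14 is 5645 × 14 = 79030 mm.
Intermediate landings: 7 × 1200 = 8400 mm.
Top and bottom landings: 2 × 1500 = 3000 mm.
Total = 79030 + 8400 + 3000 = 90430 mm.
= 90.43 m.

90.43 m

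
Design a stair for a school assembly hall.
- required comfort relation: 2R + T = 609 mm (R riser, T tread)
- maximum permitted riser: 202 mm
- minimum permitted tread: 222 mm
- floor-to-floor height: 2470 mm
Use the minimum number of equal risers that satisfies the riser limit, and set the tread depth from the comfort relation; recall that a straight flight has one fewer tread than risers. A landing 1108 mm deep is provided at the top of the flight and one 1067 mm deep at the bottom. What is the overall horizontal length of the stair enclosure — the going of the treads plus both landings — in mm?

At most 202 each: 2470/202 = 12.23, giving 13 risers.
Each riser is 2470/13 = 190 mm (≤ 202 mm).
T = 609 − 2·190 = 229 mm, which satisfies the 222 mm minimum.
Going = (13 − 1) × 229 = 2748 mm.
Add landings: 2748 + 1108 + 1067 = 4923 mm.

4923 mm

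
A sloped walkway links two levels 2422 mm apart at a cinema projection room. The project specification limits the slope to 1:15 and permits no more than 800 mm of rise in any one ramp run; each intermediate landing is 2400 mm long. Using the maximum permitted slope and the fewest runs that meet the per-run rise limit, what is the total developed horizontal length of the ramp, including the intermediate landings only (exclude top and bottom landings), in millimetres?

2422 / 800 = 3.027 → round up to 4 ramp runs. That means 3 intermediate landings.
Horizontal run for 2422 mm of rise at 1:15 is 2422 × 15 = 36330 mm.
3 intermediate landings contribute 3 × 2400 = 7200 mm.
Total developed length = 36330 + 7200 = 43530 mm.

43530 mm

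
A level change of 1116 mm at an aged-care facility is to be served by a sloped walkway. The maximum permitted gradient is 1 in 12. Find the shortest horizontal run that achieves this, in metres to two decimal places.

13.39 m

At 1:12 the run is 12 × 1116 = 13392 mm.
13392 mm = 13.39 m.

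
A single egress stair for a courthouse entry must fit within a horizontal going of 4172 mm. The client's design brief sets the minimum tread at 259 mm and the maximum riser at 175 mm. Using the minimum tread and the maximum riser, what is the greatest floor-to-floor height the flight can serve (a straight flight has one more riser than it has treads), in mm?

Treads that fit: ⌊4172 / 259⌋ = 16.
Risers = treads + 1 = 17.
Maximum height = 17 × 175 = 2975 mm.

2975 mm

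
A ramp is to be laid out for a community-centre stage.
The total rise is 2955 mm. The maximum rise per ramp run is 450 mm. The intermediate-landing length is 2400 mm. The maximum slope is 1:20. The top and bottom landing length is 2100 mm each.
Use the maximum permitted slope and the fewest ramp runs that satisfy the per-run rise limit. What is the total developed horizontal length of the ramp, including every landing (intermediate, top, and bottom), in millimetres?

77700 mm

2955 / 450 = 6.57, so 7 ramp runs are needed. That means 6 intermediate landings.
Horizontal run for 2955 mm of rise at 1:20 is 2955 × 20 = 59100 mm.
Intermediate landings: 6 × 2400 = 14400 mm.
Top and bottom landings: 2 × 2100 = 4200 mm.
Total = 59100 + 14400 + 4200 = 77700 mm.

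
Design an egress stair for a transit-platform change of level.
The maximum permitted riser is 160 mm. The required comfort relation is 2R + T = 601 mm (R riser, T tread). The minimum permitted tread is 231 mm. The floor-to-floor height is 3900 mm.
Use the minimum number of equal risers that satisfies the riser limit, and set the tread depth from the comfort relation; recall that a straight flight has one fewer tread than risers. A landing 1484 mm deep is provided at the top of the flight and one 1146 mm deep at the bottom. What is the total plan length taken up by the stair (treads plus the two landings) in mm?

9566 mm

At most 160 each: 3900/160 = 24.38, giving 25 risers.
R = 3900 ÷ 25 = 156 mm.
T = 601 − 2·156 = 289 mm, which satisfies the 231 mm minimum.
Going = (25 − 1) × 289 = 6936 mm.
Enclosure = 6936 + 1484 + 1146 = 9566 mm.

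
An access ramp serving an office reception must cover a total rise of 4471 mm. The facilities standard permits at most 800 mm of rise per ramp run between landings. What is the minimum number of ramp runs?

⌈4471/800⌉ = 6 ramp runs.

6 runs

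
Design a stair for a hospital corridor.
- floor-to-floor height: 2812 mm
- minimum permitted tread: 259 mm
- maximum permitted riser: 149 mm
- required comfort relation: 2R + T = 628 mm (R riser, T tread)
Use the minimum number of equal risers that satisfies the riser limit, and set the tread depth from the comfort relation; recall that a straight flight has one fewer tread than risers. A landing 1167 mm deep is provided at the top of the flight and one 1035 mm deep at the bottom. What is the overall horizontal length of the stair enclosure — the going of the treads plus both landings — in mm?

2812 / 149 = 18.872 → round up to 19 risers.
Riser R = 2812 / 19 = 148 mm, within the 149 mm limit.
T = 628 − 2·148 = 332 mm, which satisfies the 259 mm minimum.
Going = (19 − 1) × 332 = 5976 mm.
Add landings: 5976 + 1167 + 1035 = 8178 mm.

8178 mm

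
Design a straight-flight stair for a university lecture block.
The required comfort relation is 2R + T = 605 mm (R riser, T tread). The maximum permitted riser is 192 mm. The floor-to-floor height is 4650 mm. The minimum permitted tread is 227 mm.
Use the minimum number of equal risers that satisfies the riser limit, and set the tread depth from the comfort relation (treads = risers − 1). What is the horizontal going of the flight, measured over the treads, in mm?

At most 192 each: 4650/192 = 24.22, giving 25 risers.
Each riser is 4650/25 = 186 mm (≤ 192 mm).
From 2R + T = 605: T = 605 − 372 = 233 mm.
Treads = 25 − 1 = 24; going = 24 × 233 = 5592 mm.

5592 mm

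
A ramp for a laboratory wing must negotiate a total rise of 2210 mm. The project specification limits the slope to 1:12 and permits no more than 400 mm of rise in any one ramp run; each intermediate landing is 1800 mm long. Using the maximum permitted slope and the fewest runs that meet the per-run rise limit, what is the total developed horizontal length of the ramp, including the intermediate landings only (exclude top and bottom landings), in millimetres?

⌈2210/400⌉ = 6 ramp runs. That means 5 intermediate landings.
Ramp run (horizontal) at 1:12: 2210 × 12 = 26520 mm.
5 intermediate landings contribute 5 × 1800 = 9000 mm.
Developed length = 26520 + 9000 = 35520 mm.

35520 mm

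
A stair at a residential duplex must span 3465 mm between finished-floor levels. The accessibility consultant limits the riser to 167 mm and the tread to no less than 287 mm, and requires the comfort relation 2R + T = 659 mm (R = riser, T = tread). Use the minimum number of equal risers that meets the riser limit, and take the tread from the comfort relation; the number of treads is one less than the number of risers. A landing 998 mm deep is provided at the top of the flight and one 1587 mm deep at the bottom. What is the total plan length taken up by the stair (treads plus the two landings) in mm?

3465 / 167 = 20.749 → round up to 21 risers.
Riser R = 3465 / 21 = 165 mm, within the 167 mm limit.
From 2R + T = 659: T = 659 − 330 = 329 mm.
Treads = 21 − 1 = 20; going = 20 × 329 = 6580 mm.
Add landings: 6580 + 998 + 1587 = 9165 mm.

9165 mm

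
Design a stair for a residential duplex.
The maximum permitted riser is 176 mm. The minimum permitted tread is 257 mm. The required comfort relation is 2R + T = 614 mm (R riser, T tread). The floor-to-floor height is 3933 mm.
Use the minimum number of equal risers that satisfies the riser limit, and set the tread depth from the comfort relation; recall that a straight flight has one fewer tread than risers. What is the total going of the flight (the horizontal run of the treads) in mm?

5984 mm

⌈3933/176⌉ = 23 risers.
Each riser is 3933/23 = 171 mm (≤ 176 mm).
T = 614 − 2·171 = 272 mm, which satisfies the 257 mm minimum.
Treads = 23 − 1 = 22; going = 22 × 272 = 5984 mm.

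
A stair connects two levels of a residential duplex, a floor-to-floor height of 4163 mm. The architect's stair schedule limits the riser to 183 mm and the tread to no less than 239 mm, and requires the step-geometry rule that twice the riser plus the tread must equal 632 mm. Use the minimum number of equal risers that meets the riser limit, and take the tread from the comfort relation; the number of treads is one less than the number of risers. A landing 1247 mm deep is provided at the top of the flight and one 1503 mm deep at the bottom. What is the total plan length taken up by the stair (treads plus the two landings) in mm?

8690 mm

4163 / 183 = 22.75, so 23 risers are needed.
Each riser is 4163/23 = 181 mm (≤ 183 mm).
Tread T = 632 − 2 × 181 = 270 mm (≥ 239 mm).
Going = (23 − 1) × 270 = 5940 mm.
Add landings: 5940 + 1247 + 1503 = 8690 mm.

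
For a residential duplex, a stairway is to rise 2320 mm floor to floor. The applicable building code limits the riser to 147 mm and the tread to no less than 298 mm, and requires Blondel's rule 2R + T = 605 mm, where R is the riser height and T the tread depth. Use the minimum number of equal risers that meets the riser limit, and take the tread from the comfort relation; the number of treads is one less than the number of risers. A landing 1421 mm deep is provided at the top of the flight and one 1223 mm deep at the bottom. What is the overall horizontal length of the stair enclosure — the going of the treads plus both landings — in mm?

2320 / 147 = 15.782 → round up to 16 risers.
Each riser is 2320/16 = 145 mm (≤ 147 mm).
Tread T = 605 − 2 × 145 = 315 mm (≥ 298 mm).
Treads = 16 − 1 = 15; going = 15 × 315 = 4725 mm.
Add landings: 4725 + 1421 + 1223 = 7369 mm.

7369 mm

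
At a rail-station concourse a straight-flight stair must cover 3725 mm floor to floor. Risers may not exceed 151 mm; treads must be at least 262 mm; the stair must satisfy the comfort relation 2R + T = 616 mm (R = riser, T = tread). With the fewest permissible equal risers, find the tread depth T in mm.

At most 151 each: 3725/151 = 24.67, giving 25 risers.
Each riser is 3725/25 = 149 mm (≤ 151 mm).
T = 616 − 2·149 = 318 mm, which satisfies the 262 mm minimum.

318 mm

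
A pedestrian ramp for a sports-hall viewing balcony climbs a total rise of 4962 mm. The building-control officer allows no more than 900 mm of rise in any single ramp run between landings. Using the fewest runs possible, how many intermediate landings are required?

5 intermediate landings

4962 / 900 = 5.51, so 6 ramp runs are needed.
6 runs are separated by 5 intermediate landings.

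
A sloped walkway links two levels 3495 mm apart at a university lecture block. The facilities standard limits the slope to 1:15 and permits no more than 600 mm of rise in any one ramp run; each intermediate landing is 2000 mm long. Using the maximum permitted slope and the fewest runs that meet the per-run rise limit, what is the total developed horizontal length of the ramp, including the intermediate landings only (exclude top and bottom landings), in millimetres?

At most 600 each: 3495/600 = 5.83, giving 6 ramp runs. That means 5 intermediate landings.
Ramp run (horizontal) at 1:15: 3495 × 15 = 52425 mm.
Intermediate landings: 5 × 2000 = 10000 mm.
Developed length = 52425 + 10000 = 62425 mm.

62425 mm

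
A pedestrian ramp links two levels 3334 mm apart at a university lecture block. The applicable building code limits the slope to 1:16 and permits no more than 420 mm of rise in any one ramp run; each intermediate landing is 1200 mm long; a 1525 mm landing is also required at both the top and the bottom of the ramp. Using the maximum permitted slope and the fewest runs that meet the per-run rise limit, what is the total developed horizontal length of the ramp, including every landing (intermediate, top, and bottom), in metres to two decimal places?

At most 420 each: 3334/420 = 7.94, giving 8 ramp runs. That means 7 intermediate landings.
Horizontal run for 3334 mm of rise at 1:16 is 3334 × 16 = 53344 mm.
7 intermediate landings contribute 7 × 1200 = 8400 mm.
Top and bottom landings: 2 × 1525 = 3050 mm.
Total = 53344 + 8400 + 3050 = 64794 mm.
= 64.79 m.

64.79 m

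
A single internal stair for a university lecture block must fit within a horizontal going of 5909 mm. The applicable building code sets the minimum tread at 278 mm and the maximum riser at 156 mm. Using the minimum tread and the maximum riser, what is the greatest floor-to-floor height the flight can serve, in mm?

Treads that fit: ⌊5909 / 278⌋ = 21.
Risers = treads + 1 = 22.
Maximum height = 22 × 156 = 3432 mm.

3432 mm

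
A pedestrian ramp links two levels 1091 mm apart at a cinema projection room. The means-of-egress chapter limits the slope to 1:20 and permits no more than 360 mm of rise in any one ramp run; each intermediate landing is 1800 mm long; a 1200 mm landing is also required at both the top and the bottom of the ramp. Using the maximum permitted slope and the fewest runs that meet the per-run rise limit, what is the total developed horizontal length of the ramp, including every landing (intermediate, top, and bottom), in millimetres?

1091 / 360 = 3.03, so 4 ramp runs are needed. That means 3 intermediate landings.
Horizontal run for 1091 mm of rise at 1:20 is 1091 × 20 = 21820 mm.
3 intermediate landings contribute 3 × 1800 = 5400 mm.
Top and bottom landings: 2 × 1200 = 2400 mm.
Total = 21820 + 5400 + 2400 = 29620 mm.

29620 mm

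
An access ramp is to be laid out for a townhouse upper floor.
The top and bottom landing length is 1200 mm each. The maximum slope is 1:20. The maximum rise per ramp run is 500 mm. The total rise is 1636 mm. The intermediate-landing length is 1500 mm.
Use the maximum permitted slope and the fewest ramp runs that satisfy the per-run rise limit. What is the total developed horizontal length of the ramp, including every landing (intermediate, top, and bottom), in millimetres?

39620 mm

1636 / 500 = 3.272 → round up to 4 ramp runs. That means 3 intermediate landings.
Ramp run (horizontal) at 1:20: 1636 × 20 = 32720 mm.
3 intermediate landings contribute 3 × 1500 = 4500 mm.
Top and bottom landings: 2 × 1200 = 2400 mm.
Total = 32720 + 4500 + 2400 = 39620 mm.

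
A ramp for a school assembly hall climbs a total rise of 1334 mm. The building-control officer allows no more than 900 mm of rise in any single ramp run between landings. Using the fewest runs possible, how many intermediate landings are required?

1 intermediate landings

1334 / 900 = 1.48, so 2 ramp runs are needed.
2 runs are separated by 1 intermediate landings.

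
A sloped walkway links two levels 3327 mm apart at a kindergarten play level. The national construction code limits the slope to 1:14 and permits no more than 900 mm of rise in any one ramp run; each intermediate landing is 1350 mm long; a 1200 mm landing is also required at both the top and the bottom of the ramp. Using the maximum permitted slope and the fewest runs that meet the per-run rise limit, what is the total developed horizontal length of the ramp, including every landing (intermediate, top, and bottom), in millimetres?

⌈3327/900⌉ = 4 ramp runs. That means 3 intermediate landings.
Horizontal run for 3327 mm of rise at 1:14 is 3327 × 14 = 46578 mm.
Intermediate landings: 3 × 1350 = 4050 mm.
Top and bottom landings: 2 × 1200 = 2400 mm.
Total = 46578 + 4050 + 2400 = 53028 mm.

53028 mm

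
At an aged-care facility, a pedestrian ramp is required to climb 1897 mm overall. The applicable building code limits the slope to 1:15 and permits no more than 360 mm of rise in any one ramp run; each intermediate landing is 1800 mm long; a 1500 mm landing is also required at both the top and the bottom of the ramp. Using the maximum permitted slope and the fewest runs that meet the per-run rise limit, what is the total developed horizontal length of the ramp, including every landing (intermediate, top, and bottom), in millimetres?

At most 360 each: 1897/360 = 5.27, giving 6 ramp runs. That means 5 intermediate landings.
Ramp run (horizontal) at 1:15: 1897 × 15 = 28455 mm.
5 intermediate landings contribute 5 × 1800 = 9000 mm.
Top and bottom landings: 2 × 1500 = 3000 mm.
Total = 28455 + 9000 + 3000 = 40455 mm.

40455 mm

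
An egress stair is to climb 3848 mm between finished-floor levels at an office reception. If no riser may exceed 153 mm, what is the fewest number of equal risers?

At most 153 each: 3848/153 = 25.15, giving 26 risers.

26 risers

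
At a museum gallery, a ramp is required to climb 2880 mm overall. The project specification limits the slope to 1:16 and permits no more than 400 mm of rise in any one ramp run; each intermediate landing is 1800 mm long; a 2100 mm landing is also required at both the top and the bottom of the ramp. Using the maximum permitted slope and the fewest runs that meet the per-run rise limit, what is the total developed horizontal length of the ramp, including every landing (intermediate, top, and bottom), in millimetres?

62880 mm

2880 / 400 = 7.20, so 8 ramp runs are needed. That means 7 intermediate landings.
Horizontal run for 2880 mm of rise at 1:16 is 2880 × 16 = 46080 mm.
Intermediate landings: 7 × 1800 = 12600 mm.
Top and bottom landings: 2 × 2100 = 4200 mm.
Total = 46080 + 12600 + 4200 = 62880 mm.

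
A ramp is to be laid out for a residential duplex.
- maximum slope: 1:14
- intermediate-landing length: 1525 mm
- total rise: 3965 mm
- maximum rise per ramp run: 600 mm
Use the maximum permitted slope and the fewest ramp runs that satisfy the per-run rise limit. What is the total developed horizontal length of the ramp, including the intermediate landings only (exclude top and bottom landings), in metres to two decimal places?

⌈3965/600⌉ = 7 ramp runs. That means 6 intermediate landings.
Ramp run (horizontal) at 1:14: 3965 × 14 = 55510 mm.
6 intermediate landings contribute 6 × 1525 = 9150 mm.
Total developed length = 55510 + 9150 = 64660 mm.
= 64.66 m.

64.66 m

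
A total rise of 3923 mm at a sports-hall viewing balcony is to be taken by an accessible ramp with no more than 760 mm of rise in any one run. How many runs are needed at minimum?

⌈3923/760⌉ = 6 ramp runs.

6 runs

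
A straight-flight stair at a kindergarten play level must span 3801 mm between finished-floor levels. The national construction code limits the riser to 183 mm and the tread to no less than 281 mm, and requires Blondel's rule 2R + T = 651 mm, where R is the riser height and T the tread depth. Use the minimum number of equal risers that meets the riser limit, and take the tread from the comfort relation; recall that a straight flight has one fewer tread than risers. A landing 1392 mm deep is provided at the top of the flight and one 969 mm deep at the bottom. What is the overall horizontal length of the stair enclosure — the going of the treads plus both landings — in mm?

3801 / 183 = 20.77, so 21 risers are needed.
R = 3801 ÷ 21 = 181 mm.
T = 651 − 2·181 = 289 mm, which satisfies the 281 mm minimum.
Treads = 21 − 1 = 20; going = 20 × 289 = 5780 mm.
Add landings: 5780 + 1392 + 969 = 8141 mm.

8141 mm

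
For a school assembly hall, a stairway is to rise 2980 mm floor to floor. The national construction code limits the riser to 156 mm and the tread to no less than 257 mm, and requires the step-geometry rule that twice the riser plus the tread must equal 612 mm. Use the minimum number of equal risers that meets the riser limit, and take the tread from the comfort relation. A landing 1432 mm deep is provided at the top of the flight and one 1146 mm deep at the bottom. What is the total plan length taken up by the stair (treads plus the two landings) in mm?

2980 / 156 = 19.10, so 20 risers are needed.
Each riser is 2980/20 = 149 mm (≤ 156 mm).
From 2R + T = 612: T = 612 − 298 = 314 mm.
Going = (20 − 1) × 314 = 5966 mm.
Enclosure = 5966 + 1432 + 1146 = 8544 mm.

8544 mm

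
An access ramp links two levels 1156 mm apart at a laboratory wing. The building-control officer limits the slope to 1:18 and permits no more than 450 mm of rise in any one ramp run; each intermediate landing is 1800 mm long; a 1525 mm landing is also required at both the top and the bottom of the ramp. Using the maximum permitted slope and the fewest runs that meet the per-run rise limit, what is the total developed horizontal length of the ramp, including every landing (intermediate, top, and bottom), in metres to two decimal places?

27.46 m

⌈1156/450⌉ = 3 ramp runs. That means 2 intermediate landings.
Ramp run (horizontal) at 1:18: 1156 × 18 = 20808 mm.
Intermediate landings: 2 × 1800 = 3600 mm.
Top and bottom landings: 2 × 1525 = 3050 mm.
Total = 20808 + 3600 + 3050 = 27458 mm.
= 27.46 m.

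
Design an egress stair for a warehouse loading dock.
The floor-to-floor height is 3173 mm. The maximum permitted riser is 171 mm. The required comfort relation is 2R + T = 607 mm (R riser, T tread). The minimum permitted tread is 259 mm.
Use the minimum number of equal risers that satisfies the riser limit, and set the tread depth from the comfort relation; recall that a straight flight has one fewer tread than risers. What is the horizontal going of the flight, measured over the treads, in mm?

3173 / 171 = 18.56, so 19 risers are needed.
R = 3173 ÷ 19 = 167 mm.
Tread T = 607 − 2 × 167 = 273 mm (≥ 259 mm).
Going = (19 − 1) × 273 = 4914 mm.

4914 mm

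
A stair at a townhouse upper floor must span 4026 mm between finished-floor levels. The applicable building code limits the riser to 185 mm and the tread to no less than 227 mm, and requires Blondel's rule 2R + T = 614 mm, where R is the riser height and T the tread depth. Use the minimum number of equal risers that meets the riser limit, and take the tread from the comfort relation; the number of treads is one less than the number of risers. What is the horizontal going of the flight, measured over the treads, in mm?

At most 185 each: 4026/185 = 21.76, giving 22 risers.
Each riser is 4026/22 = 183 mm (≤ 185 mm).
Tread T = 614 − 2 × 183 = 248 mm (≥ 227 mm).
Treads = 22 − 1 = 21; going = 21 × 248 = 5208 mm.

5208 mm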